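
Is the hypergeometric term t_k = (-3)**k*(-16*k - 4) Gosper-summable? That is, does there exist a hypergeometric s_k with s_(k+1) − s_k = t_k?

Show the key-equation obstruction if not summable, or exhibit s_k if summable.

t_(k+1)/t_k = 3*(-4*k - 5)/(4*k + 1).
Normal form (A,B,C) = (-3, 1, k + 1/4).
Need (-3)·f(k+1) − (1)·f(k) = k + 1/4.
d = 1 from the (0,0,1) case.
Solve for f: f(k) = -(2*k - 1)/8 (degree 1 ≤ 1).
So s_k = (B(k−1)f/C)·t_k = (-(2*k - 1)/(2*(4*k + 1)))·t_k = (-3)**k*(4*k - 2).
Δs = (-3)**k*(-16*k - 4), as required.

Yes. s_k = (-3)**k*(4*k - 2).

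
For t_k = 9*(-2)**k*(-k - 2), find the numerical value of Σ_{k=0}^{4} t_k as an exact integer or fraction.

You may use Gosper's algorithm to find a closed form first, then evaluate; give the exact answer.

Step 1: r(k) = 2*(-k - 3)/(k + 2).
Factor: A=-2; B=1; C=k + 2.
Set up (-2)·f(k+1) − (1)·f(k) − (k + 2) = 0.
Bound: deg f ≤ 1.
Solving with deg f ≤ 1: f(k) = -(3*k + 4)/9.
Certificate R = B(k−1)f/C = -(3*k + 4)/(9*(k + 2)) gives s_k = (-2)**k*(3*k + 4).
Verify: 9*(-2)**k*(-k - 2) matches t_k.
Sum = s_(5) − s_(0); s_(5) = -608, s_(0) = 4 ⇒ -612.

Σ = -612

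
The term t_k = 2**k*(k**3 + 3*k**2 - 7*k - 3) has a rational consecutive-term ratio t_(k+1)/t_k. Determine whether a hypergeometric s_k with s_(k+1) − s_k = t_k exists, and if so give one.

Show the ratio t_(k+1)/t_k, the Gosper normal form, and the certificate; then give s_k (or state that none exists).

Ratio r(k) = 2*(k**3 + 6*k**2 + 2*k - 6)/(k**3 + 3*k**2 - 7*k - 3).
Gosper form: A/B · C(k+1)/C(k) with A=2, B=1, C=k**3 + 3*k**2 - 7*k - 3.
Need (2)·f(k+1) − (1)·f(k) = k**3 + 3*k**2 - 7*k - 3.
Bound: deg f ≤ 3.
Match coefficients ⇒ f(k) = (k - 3)*(k - 1)*(k + 1).
So s_k = (B(k−1)f/C)·t_k = ((k - 3)*(k - 1)*(k + 1)/(k**3 + 3*k**2 - 7*k - 3))·t_k = 2**k*(k**3 - 3*k**2 - k + 3).
s_(k+1) − s_k = 2**k*(k**3 + 3*k**2 - 7*k - 3) = t_k.

s_k = 2**k*(k**3 - 3*k**2 - k + 3)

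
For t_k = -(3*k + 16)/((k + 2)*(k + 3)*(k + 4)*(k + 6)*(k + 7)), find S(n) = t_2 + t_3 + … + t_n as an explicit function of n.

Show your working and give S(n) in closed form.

S(n) = (-n**3 - 14*n**2 - 61*n + 76)/(160*(n**3 + 14*n**2 + 61*n + 84))

Compute t_(k+1)/t_k: get (k + 2)*(k + 6)*(3*k + 19)/((k + 5)*(k + 8)*(3*k + 16)).
Gosper form: A/B · C(k+1)/C(k) with A=k + 2, B=k + 8, C=k**2 + 31*k/3 + 80/3.
f must satisfy (k + 2)·f(k+1) − (k + 7)·f(k) = k**2 + 31*k/3 + 80/3.
From deg A=1, deg B=1, deg C=2: d=5.
A polynomial solution: f(k) = k*(k + 4)*(k + 5)*(k**2 + 11*k + 36)/108.
R(k) = B(k−1)·f(k)/C(k) = k*(k + 4)*(k + 7)*(k**2 + 11*k + 36)/(36*(3*k + 16)); s_k = R·t_k = k*(-k**2 - 11*k - 36)/(36*(k**3 + 11*k**2 + 36*k + 36)).
Check: Δs_k = (-3*k - 16)/(k**5 + 22*k**4 + 185*k**3 + 740*k**2 + 1404*k + 1008). ✓
s_(n+1) = (-n**3 - 14*n**2 - 61*n - 48)/(36*(n**3 + 14*n**2 + 61*n + 84)) and s_(2) = -31/1440, so S(n) = (-n**3 - 14*n**2 - 61*n + 76)/(160*(n**3 + 14*n**2 + 61*n + 84)).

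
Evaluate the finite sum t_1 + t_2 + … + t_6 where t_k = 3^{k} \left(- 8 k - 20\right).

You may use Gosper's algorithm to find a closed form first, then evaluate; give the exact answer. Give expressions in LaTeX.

Ratio r(k) = 3*(2*k + 7)/(2*k + 5).
Normal form (A,B,C) = (3, 1, k + 5/2).
Solve (3)·f(k+1) − (1)·f(k) = k + 5/2.
deg f ≤ 1 (via 0,0,1).
Coefficient equations give f(k) = (k + 1)/2.
Get s_k = R·t_k = -4*3**k*(k + 1) with R(k) = B(k−1)f(k)/C(k) = (k + 1)/(2*k + 5).
Δs = 3**k*(-8*k - 20), as required.
Telescoping: Σ = s_(7) − s_(1) = -69984 − (-24) = -69960.

Σ = -69960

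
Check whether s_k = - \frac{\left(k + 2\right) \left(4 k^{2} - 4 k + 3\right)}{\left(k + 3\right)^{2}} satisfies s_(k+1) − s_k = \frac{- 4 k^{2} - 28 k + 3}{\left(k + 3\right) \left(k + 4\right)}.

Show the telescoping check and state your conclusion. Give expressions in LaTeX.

s_(k+1) = (k + 3)*(4*k - 4*(k + 1)**2 + 1)/(k + 4)**2
s_(k+1) − s_k = (-4*k**4 - 56*k**3 - 213*k**2 - 221*k + 15)/(k**4 + 14*k**3 + 73*k**2 + 168*k + 144)
(s_(k+1) − s_k) − t_k = (28*k**2 + 94*k - 21)/(k**4 + 14*k**3 + 73*k**2 + 168*k + 144)

Invalid: residual \frac{28 k^{2} + 94 k - 21}{k^{4} + 14 k^{3} + 73 k^{2} + 168 k + 144} ≠ 0.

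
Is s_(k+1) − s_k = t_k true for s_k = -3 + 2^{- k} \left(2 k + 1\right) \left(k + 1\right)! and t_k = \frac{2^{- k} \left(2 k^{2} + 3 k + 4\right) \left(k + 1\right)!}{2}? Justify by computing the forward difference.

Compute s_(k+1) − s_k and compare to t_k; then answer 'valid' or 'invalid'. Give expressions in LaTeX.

Valid: the claim telescopes to t_k.

s_(k+1) = 2**(-k - 1)*(2*k + 3)*factorial(k + 2) - 3
s_(k+1) − s_k = (2*k**2 + 3*k + 4)*factorial(k + 1)/(2*2**k)
(s_(k+1) − s_k) − t_k = 0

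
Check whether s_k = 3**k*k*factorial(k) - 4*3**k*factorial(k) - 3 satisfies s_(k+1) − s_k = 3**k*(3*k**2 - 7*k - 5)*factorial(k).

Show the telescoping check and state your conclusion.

s_(k+1) = 3*3**k*k**2*factorial(k) - 6*3**k*k*factorial(k) - 9*3**k*factorial(k) - 3
s_(k+1) − s_k = 3**k*(3*k**2 - 7*k - 5)*factorial(k)
(s_(k+1) − s_k) − t_k = 0

Valid: the claim telescopes to t_k.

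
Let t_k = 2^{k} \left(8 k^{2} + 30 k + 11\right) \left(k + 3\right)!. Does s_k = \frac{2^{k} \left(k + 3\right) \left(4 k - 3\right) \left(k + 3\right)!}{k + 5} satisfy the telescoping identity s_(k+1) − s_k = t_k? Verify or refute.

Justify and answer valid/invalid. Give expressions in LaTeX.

s_(k+1) = 2**(k + 1)*(k + 4)*(4*k + 1)*factorial(k + 4)/(k + 6)
s_(k+1) − s_k = 2**k*(8*k**4 + 102*k**3 + 441*k**2 + 707*k + 214)*factorial(k + 3)/((k + 5)*(k + 6))
(s_(k+1) − s_k) − t_k = -2**(k + 1)*(8*k**3 + 70*k**2 + 157*k + 58)*factorial(k + 3)/((k + 5)*(k + 6))

Invalid: residual - \frac{2^{k + 1} \left(8 k^{3} + 70 k^{2} + 157 k + 58\right) \left(k + 3\right)!}{\left(k + 5\right) \left(k + 6\right)} ≠ 0.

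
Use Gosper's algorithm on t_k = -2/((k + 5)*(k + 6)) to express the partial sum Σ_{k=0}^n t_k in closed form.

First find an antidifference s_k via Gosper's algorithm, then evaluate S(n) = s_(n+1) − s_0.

S(n) = 2*(-n - 1)/(5*(n + 6))

r(k) = (k + 5)/(k + 7) after simplifying.
Take A(k)=k + 5, B(k)=k + 7, C(k)=1.
Solve (k + 5)·f(k+1) − (k + 6)·f(k) = 1.
Degrees (1,1,0) ⇒ d ≤ 1.
A polynomial solution: f(k) = k/5.
R(k) = B(k−1)·f(k)/C(k) = k*(k + 6)/5; s_k = R·t_k = -2*k/(5*k + 25).
Verify: -2/(k**2 + 11*k + 30) matches t_k.
Σ_(k=0)^n t_k = s_(n+1) − s_(0) = (2*(-n - 1)/(5*(n + 6))) − (0), i.e. 2*(-n - 1)/(5*(n + 6)).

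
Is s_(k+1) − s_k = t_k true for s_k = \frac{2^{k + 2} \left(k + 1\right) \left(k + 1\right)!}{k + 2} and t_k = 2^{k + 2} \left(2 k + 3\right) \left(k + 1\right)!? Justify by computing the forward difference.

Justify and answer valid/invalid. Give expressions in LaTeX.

s_(k+1) = 2**(k + 3)*(k + 2)*factorial(k + 2)/(k + 3)
s_(k+1) − s_k = 2**(k + 2)*(2*k**3 + 11*k**2 + 20*k + 13)*factorial(k + 1)/((k + 2)*(k + 3))
(s_(k+1) − s_k) − t_k = -2**(k + 2)*(k + 1)*(2*k + 5)*factorial(k + 1)/((k + 2)*(k + 3))

Invalid: residual - \frac{2^{k + 2} \left(k + 1\right) \left(2 k + 5\right) \left(k + 1\right)!}{\left(k + 2\right) \left(k + 3\right)} ≠ 0.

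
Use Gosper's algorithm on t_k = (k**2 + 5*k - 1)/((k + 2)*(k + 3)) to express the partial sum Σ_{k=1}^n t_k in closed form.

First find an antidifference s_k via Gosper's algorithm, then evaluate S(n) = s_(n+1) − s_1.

S(n) = n*(3*n + 2)/(3*(n + 3))

Step 1: r(k) = (k + 2)*(5*k + (k + 1)**2 + 4)/((k + 4)*(k**2 + 5*k - 1)).
Take A(k)=k + 2, B(k)=k + 4, C(k)=k**2 + 5*k - 1.
f must satisfy (k + 2)·f(k+1) − (k + 3)·f(k) = k**2 + 5*k - 1.
Degrees (1,1,2) ⇒ d ≤ 2.
Solve for f: f(k) = k*(2*k - 3)/2 (degree 2 ≤ 2).
So s_k = (B(k−1)f/C)·t_k = (k*(k + 3)*(2*k - 3)/(2*(k**2 + 5*k - 1)))·t_k = k*(2*k - 3)/(2*(k + 2)).
Verify: (k**2 + 5*k - 1)/(k**2 + 5*k + 6) matches t_k.
Evaluate: s_(n+1) = (2*n**2 + n - 1)/(2*(n + 3)); subtract s_(1) = -1/6 ⇒ S(n) = n*(3*n + 2)/(3*(n + 3)).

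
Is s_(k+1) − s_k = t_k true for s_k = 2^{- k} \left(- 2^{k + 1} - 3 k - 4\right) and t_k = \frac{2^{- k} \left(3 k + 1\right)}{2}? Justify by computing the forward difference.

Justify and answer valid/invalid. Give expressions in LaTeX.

valid; difference matches t_k

s_(k+1) = (-4*2**k - 3*k - 7)/(2*2**k)
s_(k+1) − s_k = (3*k + 1)/(2*2**k)
(s_(k+1) − s_k) − t_k = 0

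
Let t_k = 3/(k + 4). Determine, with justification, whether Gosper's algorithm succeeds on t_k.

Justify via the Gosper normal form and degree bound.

Compute t_(k+1)/t_k: get (k + 4)/(k + 5).
A = k + 4, B = k + 5, C = 1.
Need (k + 4)·f(k+1) − (k + 4)·f(k) = 1.
Degrees (1,1,0) ⇒ d ≤ 0.
Write f(k) = c0. Then LHS − RHS = -1, requiring -1 = 0: contradictory. No certificate.

No — t_k has no hypergeometric antidifference.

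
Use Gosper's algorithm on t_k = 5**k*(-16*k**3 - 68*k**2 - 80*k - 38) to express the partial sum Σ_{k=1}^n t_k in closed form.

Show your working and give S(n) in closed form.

S(n) = -20*5**n*n**3 - 70*5**n*n**2 - 80*5**n*n - 40*5**n + 40

r(k) = 5*(8*k**3 + 58*k**2 + 132*k + 101)/(8*k**3 + 34*k**2 + 40*k + 19) after simplifying.
Normal form (A,B,C) = (5, 1, k**3 + 17*k**2/4 + 5*k + 19/8).
f must satisfy (5)·f(k+1) − (1)·f(k) = k**3 + 17*k**2/4 + 5*k + 19/8.
d = 3 from the (0,0,3) case.
Solve for f: f(k) = (k + 1)*(2*k**2 - k + 1)/8 (degree 3 ≤ 3).
Get s_k = R·t_k = -2*5**k*(2*k**3 + k**2 + 1) with R(k) = B(k−1)f(k)/C(k) = (k + 1)*(2*k**2 - k + 1)/(8*k**3 + 34*k**2 + 40*k + 19).
Verify: 5**k*(-16*k**3 - 68*k**2 - 80*k - 38) matches t_k.
s_(n+1) = 5**(n + 1)*(-4*n**3 - 14*n**2 - 16*n - 8) and s_(1) = -40, so S(n) = -20*5**n*n**3 - 70*5**n*n**2 - 80*5**n*n - 40*5**n + 40.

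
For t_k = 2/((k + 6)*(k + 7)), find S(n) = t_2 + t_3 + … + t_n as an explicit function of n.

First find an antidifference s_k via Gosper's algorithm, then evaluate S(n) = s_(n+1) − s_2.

S(n) = (n - 1)/(4*(n + 7))

Compute t_(k+1)/t_k: get (k + 6)/(k + 8).
Normal form (A,B,C) = (k + 6, k + 8, 1).
Set up (k + 6)·f(k+1) − (k + 7)·f(k) − (1) = 0.
deg f ≤ 1 (via 1,1,0).
Solving with deg f ≤ 1: f(k) = k/6.
Then R = B(k−1)f/C = k*(k + 7)/6, so s_k = R(k)·t_k = k/(3*(k + 6)).
s_(k+1) − s_k = 2/(k**2 + 13*k + 42) = t_k.
Σ_(k=2)^n t_k = s_(n+1) − s_(2) = ((n + 1)/(3*(n + 7))) − (1/12), i.e. (n - 1)/(4*(n + 7)).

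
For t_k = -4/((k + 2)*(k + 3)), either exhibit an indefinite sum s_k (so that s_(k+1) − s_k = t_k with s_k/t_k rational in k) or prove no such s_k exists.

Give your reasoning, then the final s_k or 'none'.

s_k = -2*k/(k + 2)

r(k) = (k + 2)/(k + 4) after simplifying.
Take A(k)=k + 2, B(k)=k + 4, C(k)=1.
f must satisfy (k + 2)·f(k+1) − (k + 3)·f(k) = 1.
deg f ≤ 1 (via 1,1,0).
Solve for f: f(k) = k/2 (degree 1 ≤ 1).
Certificate R = B(k−1)f/C = k*(k + 3)/2 gives s_k = -2*k/(k + 2).
Δs = -4/(k**2 + 5*k + 6), as required.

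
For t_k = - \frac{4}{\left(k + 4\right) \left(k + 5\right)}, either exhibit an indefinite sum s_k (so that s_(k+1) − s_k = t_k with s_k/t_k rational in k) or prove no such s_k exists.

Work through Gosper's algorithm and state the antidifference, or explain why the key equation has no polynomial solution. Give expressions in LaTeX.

s_k = - \frac{k}{k + 4}

t_(k+1)/t_k = (k + 4)/(k + 6).
Normal form (A,B,C) = (k + 4, k + 6, 1).
Set up (k + 4)·f(k+1) − (k + 5)·f(k) − (1) = 0.
d = 1 from the (1,1,0) case.
Match coefficients ⇒ f(k) = k/4.
So s_k = (B(k−1)f/C)·t_k = (k*(k + 5)/4)·t_k = -k/(k + 4).
s_(k+1) − s_k = -4/(k**2 + 9*k + 20) = t_k.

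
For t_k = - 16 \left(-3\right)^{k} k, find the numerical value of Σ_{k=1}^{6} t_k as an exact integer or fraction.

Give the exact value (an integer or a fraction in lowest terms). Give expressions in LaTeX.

Σ = -54672

Compute t_(k+1)/t_k: get -3 - 3/k.
So A=-3 and B=1, with C=k.
Set up (-3)·f(k+1) − (1)·f(k) − (k) = 0.
deg f ≤ 1 (via 0,0,1).
Coefficient equations give f(k) = -(4*k - 3)/16.
Then R = B(k−1)f/C = -(4*k - 3)/(16*k), so s_k = R(k)·t_k = (-3)**k*(4*k - 3).
Δs = -16*(-3)**k*k, as required.
Sum = s_(7) − s_(1); s_(7) = -54675, s_(1) = -3 ⇒ -54672.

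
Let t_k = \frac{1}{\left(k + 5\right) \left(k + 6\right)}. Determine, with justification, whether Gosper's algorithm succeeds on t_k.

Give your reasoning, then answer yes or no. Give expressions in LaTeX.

The ratio is (k + 5)/(k + 7).
Factor: A=k + 5; B=k + 7; C=1.
Key eq: (k + 5)·f(k+1) = (k + 6)·f(k) + (1).
From deg A=1, deg B=1, deg C=0: d=1.
Coefficient equations give f(k) = k/5.
So s_k = (B(k−1)f/C)·t_k = (k*(k + 6)/5)·t_k = k/(5*(k + 5)).
Check: Δs_k = 1/(k**2 + 11*k + 30). ✓

Yes. s_k = \frac{k}{5 \left(k + 5\right)}.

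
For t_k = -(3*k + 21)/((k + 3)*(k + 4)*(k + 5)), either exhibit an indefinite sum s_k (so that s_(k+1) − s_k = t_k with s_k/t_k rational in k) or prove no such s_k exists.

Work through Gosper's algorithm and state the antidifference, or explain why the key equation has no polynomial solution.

r(k) = (k + 3)*(k + 8)/((k + 6)*(k + 7)) after simplifying.
So A=k + 3 and B=k + 6, with C=k + 7.
Solve (k + 3)·f(k+1) − (k + 5)·f(k) = k + 7.
d = 2 from the (1,1,1) case.
Solving with deg f ≤ 2: f(k) = k*(5*k + 23)/12.
R(k) = B(k−1)·f(k)/C(k) = k*(k + 5)*(5*k + 23)/(12*(k + 7)); s_k = R·t_k = -k*(5*k + 23)/(4*(k + 3)*(k + 4)).
Check: Δs_k = 3*(-k - 7)/(k**3 + 12*k**2 + 47*k + 60). ✓

s_k = -k*(5*k + 23)/(4*(k + 3)*(k + 4))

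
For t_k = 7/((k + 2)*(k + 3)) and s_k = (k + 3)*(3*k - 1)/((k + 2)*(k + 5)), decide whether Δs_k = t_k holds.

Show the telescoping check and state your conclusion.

Invalid: residual 2*(3*k**2 + k - 38)/(k**4 + 16*k**3 + 91*k**2 + 216*k + 180) ≠ 0.

s_(k+1) = (k + 4)*(3*k + 2)/((k + 3)*(k + 6))
s_(k+1) − s_k = (13*k**2 + 79*k + 134)/(k**4 + 16*k**3 + 91*k**2 + 216*k + 180)
(s_(k+1) − s_k) − t_k = 2*(3*k**2 + k - 38)/(k**4 + 16*k**3 + 91*k**2 + 216*k + 180)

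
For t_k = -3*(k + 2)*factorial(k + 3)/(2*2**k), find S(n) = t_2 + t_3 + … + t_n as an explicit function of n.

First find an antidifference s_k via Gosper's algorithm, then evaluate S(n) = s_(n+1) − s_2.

S(n) = 90 - 3*factorial(n + 4)/(2*2**n)

Step 1: r(k) = (k + 3)*(k + 4)/(2*(k + 2)).
Gosper form: A/B · C(k+1)/C(k) with A=k/2 + 2, B=1, C=k + 2.
Need (k/2 + 2)·f(k+1) − (1)·f(k) = k + 2.
From deg A=1, deg B=0, deg C=1: d=0.
Match coefficients ⇒ f(k) = 2.
R(k) = B(k−1)·f(k)/C(k) = 2/(k + 2); s_k = R·t_k = -3*factorial(k + 3)/2**k.
Check: Δs_k = -3*(k + 2)*factorial(k + 3)/(2*2**k). ✓
Telescope: S(n) = s_(n+1) − s_(2) = -3*2**(-n - 1)*factorial(n + 4) − (-90) = 90 - 3*factorial(n + 4)/(2*2**n).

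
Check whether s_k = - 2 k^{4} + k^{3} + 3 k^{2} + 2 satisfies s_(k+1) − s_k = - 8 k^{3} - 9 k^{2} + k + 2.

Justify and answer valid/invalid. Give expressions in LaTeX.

valid; difference matches t_k

s_(k+1) = -2*k**4 - 7*k**3 - 6*k**2 + k + 4
s_(k+1) − s_k = -8*k**3 - 9*k**2 + k + 2
(s_(k+1) − s_k) − t_k = 0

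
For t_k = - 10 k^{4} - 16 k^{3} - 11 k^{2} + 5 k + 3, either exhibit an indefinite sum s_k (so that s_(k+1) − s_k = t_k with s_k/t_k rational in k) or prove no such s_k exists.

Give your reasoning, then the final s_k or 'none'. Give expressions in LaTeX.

The ratio is (10*k**4 + 56*k**3 + 119*k**2 + 105*k + 29)/(10*k**4 + 16*k**3 + 11*k**2 - 5*k - 3).
Gosper form: A/B · C(k+1)/C(k) with A=1, B=1, C=k**4 + 8*k**3/5 + 11*k**2/10 - k/2 - 3/10.
Solve (1)·f(k+1) − (1)·f(k) = k**4 + 8*k**3/5 + 11*k**2/10 - k/2 - 3/10.
Degrees (0,0,4) ⇒ d ≤ 5.
Solving with deg f ≤ 5: f(k) = k*(2*k**4 - k**3 - k**2 - 4*k + 1)/10.
Certificate R = B(k−1)f/C = k*(2*k**4 - k**3 - k**2 - 4*k + 1)/(10*k**4 + 16*k**3 + 11*k**2 - 5*k - 3) gives s_k = k*(-2*k**4 + k**3 + k**2 + 4*k - 1).
Check: Δs_k = -10*k**4 - 16*k**3 - 11*k**2 + 5*k + 3. ✓

s_k = k \left(- 2 k^{4} + k^{3} + k^{2} + 4 k - 1\right)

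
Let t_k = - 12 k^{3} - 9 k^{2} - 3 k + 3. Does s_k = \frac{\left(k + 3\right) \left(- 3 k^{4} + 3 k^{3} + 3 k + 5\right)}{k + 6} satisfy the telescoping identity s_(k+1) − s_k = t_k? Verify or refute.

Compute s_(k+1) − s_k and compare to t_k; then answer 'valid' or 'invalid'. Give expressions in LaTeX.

s_(k+1) = (k + 4)*(3*k - 3*(k + 1)**4 + 3*(k + 1)**3 + 8)/(k + 7)
s_(k+1) − s_k = 3*(-4*k**5 - 46*k**4 - 124*k**3 - 81*k**2 - 11*k + 29)/(k**2 + 13*k + 42)
(s_(k+1) − s_k) − t_k = 3*(9*k**4 + 84*k**3 + 57*k**2 + 18*k - 13)/(k**2 + 13*k + 42)

Invalid: residual \frac{3 \left(9 k^{4} + 84 k^{3} + 57 k^{2} + 18 k - 13\right)}{k^{2} + 13 k + 42} ≠ 0.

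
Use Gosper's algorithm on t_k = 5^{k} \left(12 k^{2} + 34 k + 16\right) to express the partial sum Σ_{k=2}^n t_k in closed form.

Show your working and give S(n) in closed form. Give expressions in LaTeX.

The ratio is 5*(6*k**2 + 29*k + 31)/(6*k**2 + 17*k + 8).
Take A(k)=5, B(k)=1, C(k)=k**2 + 17*k/6 + 4/3.
Key eq: (5)·f(k+1) = (1)·f(k) + (k**2 + 17*k/6 + 4/3).
From deg A=0, deg B=0, deg C=2: d=2.
A polynomial solution: f(k) = (3*k**2 + k - 1)/12.
R(k) = B(k−1)·f(k)/C(k) = (3*k**2 + k - 1)/(2*(6*k**2 + 17*k + 8)); s_k = R·t_k = 5**k*(3*k**2 + k - 1).
s_(k+1) − s_k = 5**k*(12*k**2 + 34*k + 16) = t_k.
Telescope: S(n) = s_(n+1) − s_(2) = 5**(n + 1)*(3*n**2 + 7*n + 3) − (325) = 15*5**n*n**2 + 35*5**n*n + 15*5**n - 325.

S(n) = 15 \cdot 5^{n} n^{2} + 35 \cdot 5^{n} n + 15 \cdot 5^{n} - 325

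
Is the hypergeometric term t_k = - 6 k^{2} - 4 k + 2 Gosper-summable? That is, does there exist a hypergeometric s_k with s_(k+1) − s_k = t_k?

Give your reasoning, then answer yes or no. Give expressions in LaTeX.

Yes. s_k = k \left(- 2 k^{2} + k + 3\right).

Ratio r(k) = (3*k**2 + 8*k + 4)/(3*k**2 + 2*k - 1).
So A=1 and B=1, with C=k**2 + 2*k/3 - 1/3.
Key eq: (1)·f(k+1) = (1)·f(k) + (k**2 + 2*k/3 - 1/3).
d = 3 from the (0,0,2) case.
Solve for f: f(k) = k*(k + 1)*(2*k - 3)/6 (degree 3 ≤ 3).
Certificate R = B(k−1)f/C = k*(2*k - 3)/(2*(3*k - 1)) gives s_k = k*(-2*k**2 + k + 3).
s_(k+1) − s_k = -6*k**2 - 4*k + 2 = t_k.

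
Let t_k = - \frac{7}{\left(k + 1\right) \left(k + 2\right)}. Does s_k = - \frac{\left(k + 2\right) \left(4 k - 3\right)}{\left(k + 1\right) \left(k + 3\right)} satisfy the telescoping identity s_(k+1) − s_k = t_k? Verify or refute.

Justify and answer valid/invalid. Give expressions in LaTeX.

Invalid: residual \frac{- 4 k^{2} + 2 k + 27}{k^{4} + 10 k^{3} + 35 k^{2} + 50 k + 24} ≠ 0.

s_(k+1) = -(k + 3)*(4*k + 1)/((k + 2)*(k + 4))
s_(k+1) − s_k = (-11*k**2 - 47*k - 57)/(k**4 + 10*k**3 + 35*k**2 + 50*k + 24)
(s_(k+1) − s_k) − t_k = (-4*k**2 + 2*k + 27)/(k**4 + 10*k**3 + 35*k**2 + 50*k + 24)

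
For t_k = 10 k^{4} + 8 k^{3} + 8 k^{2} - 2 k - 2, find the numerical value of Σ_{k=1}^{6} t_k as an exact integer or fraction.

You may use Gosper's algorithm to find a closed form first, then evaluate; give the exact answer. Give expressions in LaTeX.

The ratio is (5*k**4 + 24*k**3 + 46*k**2 + 39*k + 11)/(5*k**4 + 4*k**3 + 4*k**2 - k - 1).
Gosper form: A/B · C(k+1)/C(k) with A=1, B=1, C=k**4 + 4*k**3/5 + 4*k**2/5 - k/5 - 1/5.
f must satisfy (1)·f(k+1) − (1)·f(k) = k**4 + 4*k**3/5 + 4*k**2/5 - k/5 - 1/5.
deg f ≤ 5 (via 0,0,4).
Solving with deg f ≤ 5: f(k) = k**2*(2*k - 3)*(k**2 + 1)/10.
Certificate R = B(k−1)f/C = k**2*(2*k - 3)*(k**2 + 1)/(2*(5*k**4 + 4*k**3 + 4*k**2 - k - 1)) gives s_k = k**2*(2*k**3 - 3*k**2 + 2*k - 3).
s_(k+1) − s_k = 10*k**4 + 8*k**3 + 8*k**2 - 2*k - 2 = t_k.
Telescoping: Σ = s_(7) − s_(1) = 26950 − (-2) = 26952.

Σ = 26952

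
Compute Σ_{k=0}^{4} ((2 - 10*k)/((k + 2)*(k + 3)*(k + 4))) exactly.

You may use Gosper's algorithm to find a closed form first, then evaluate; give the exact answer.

Σ = -25/56

The ratio is (k + 2)*(5*k + 4)/((k + 5)*(5*k - 1)).
Factor: A=k + 2; B=k + 5; C=k - 1/5.
Key eq: (k + 2)·f(k+1) = (k + 4)·f(k) + (k - 1/5).
deg f ≤ 2 (via 1,1,1).
Coefficient equations give f(k) = k*(3*k - 5)/20.
Then R = B(k−1)f/C = k*(k + 4)*(3*k - 5)/(4*(5*k - 1)), so s_k = R(k)·t_k = -k*(3*k - 5)/(2*(k + 2)*(k + 3)).
Δs = 2*(1 - 5*k)/(k**3 + 9*k**2 + 26*k + 24), as required.
Σ_(k=0)^(4) t_k = s_(5) − s_(0) = -25/56 − (0) = -25/56.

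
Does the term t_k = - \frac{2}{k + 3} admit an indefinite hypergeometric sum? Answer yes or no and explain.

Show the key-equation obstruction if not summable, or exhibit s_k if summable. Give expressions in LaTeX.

Step 1: r(k) = (k + 3)/(k + 4).
Normal form (A,B,C) = (k + 3, k + 4, 1).
Solve (k + 3)·f(k+1) − (k + 3)·f(k) = 1.
Bound: deg f ≤ 0.
f = c0 ⇒ A·f(k+1) − B(k−1)·f(k) − C = -1. The system {-1 = 0} is inconsistent; no antidifference.

No. Not Gosper-summable.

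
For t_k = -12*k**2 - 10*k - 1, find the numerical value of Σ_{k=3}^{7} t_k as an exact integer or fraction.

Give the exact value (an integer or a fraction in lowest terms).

The ratio is (12*k**2 + 34*k + 23)/(12*k**2 + 10*k + 1).
So A=1 and B=1, with C=k**2 + 5*k/6 + 1/12.
f must satisfy (1)·f(k+1) − (1)·f(k) = k**2 + 5*k/6 + 1/12.
From deg A=0, deg B=0, deg C=2: d=3.
Solve for f: f(k) = k*(4*k**2 - k - 2)/12 (degree 3 ≤ 3).
Then R = B(k−1)f/C = k*(4*k**2 - k - 2)/(12*k**2 + 10*k + 1), so s_k = R(k)·t_k = k*(-4*k**2 + k + 2).
s_(k+1) − s_k = -12*k**2 - 10*k - 1 = t_k.
Telescoping: Σ = s_(8) − s_(3) = -1968 − (-93) = -1875.

Σ = -1875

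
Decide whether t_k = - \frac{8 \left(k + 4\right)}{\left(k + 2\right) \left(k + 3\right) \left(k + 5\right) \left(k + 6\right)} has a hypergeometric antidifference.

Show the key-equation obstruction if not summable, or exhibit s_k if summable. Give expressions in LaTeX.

Yes. s_k = \frac{2 k \left(- k - 7\right)}{5 \left(k^{2} + 7 k + 10\right)}.

The ratio is (k + 2)*(k + 5)**2/((k + 4)**2*(k + 7)).
Normal form (A,B,C) = (k + 2, k + 7, k**2 + 8*k + 16).
Set up (k + 2)·f(k+1) − (k + 6)·f(k) − (k**2 + 8*k + 16) = 0.
From deg A=1, deg B=1, deg C=2: d=4.
Coefficient equations give f(k) = k*(k + 3)*(k + 4)*(k + 7)/20.
Certificate R = B(k−1)f/C = k*(k + 3)*(k + 6)*(k + 7)/(20*(k + 4)) gives s_k = 2*k*(-k - 7)/(5*(k**2 + 7*k + 10)).
Δs = 8*(-k - 4)/(k**4 + 16*k**3 + 91*k**2 + 216*k + 180), as required.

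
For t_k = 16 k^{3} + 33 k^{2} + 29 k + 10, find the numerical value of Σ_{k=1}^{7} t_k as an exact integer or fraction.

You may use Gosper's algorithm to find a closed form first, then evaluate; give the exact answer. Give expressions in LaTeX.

Σ = 18046

Step 1: r(k) = (16*k**3 + 81*k**2 + 143*k + 88)/(16*k**3 + 33*k**2 + 29*k + 10).
Normal form (A,B,C) = (1, 1, k**3 + 33*k**2/16 + 29*k/16 + 5/8).
Solve (1)·f(k+1) − (1)·f(k) = k**3 + 33*k**2/16 + 29*k/16 + 5/8.
d = 4 from the (0,0,3) case.
Solve for f: f(k) = k*(4*k**3 + 3*k**2 + 2*k + 1)/16 (degree 4 ≤ 4).
So s_k = (B(k−1)f/C)·t_k = (k*(4*k**3 + 3*k**2 + 2*k + 1)/(16*k**3 + 33*k**2 + 29*k + 10))·t_k = k*(4*k**3 + 3*k**2 + 2*k + 1).
Δs = 16*k**3 + 33*k**2 + 29*k + 10, as required.
Evaluate s at k=8 and k=1: 18056 and 10; difference 18046.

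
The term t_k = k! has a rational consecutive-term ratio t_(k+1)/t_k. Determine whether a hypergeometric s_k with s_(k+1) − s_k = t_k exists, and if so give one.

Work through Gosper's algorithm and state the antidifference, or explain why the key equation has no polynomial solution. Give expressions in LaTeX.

none (Gosper's algorithm certifies no s_k)

Compute t_(k+1)/t_k: get k + 1.
Normal form (A,B,C) = (k + 1, 1, 1).
Solve (k + 1)·f(k+1) − (1)·f(k) = 1.
Bound: deg f ≤ -1.
deg f ≤ -1 is impossible — no certificate.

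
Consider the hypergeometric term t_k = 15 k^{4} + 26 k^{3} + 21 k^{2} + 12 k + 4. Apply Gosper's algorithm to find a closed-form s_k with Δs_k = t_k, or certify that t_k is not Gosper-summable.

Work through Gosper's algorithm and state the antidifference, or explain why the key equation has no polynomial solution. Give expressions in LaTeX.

s_k = k \left(3 k^{4} - k^{3} - k^{2} + 2 k + 1\right)

The ratio is (15*k**4 + 86*k**3 + 189*k**2 + 192*k + 78)/(15*k**4 + 26*k**3 + 21*k**2 + 12*k + 4).
So A=1 and B=1, with C=k**4 + 26*k**3/15 + 7*k**2/5 + 4*k/5 + 4/15.
Solve (1)·f(k+1) − (1)·f(k) = k**4 + 26*k**3/15 + 7*k**2/5 + 4*k/5 + 4/15.
Degrees (0,0,4) ⇒ d ≤ 5.
Solve for f: f(k) = k*(3*k**4 - k**3 - k**2 + 2*k + 1)/15 (degree 5 ≤ 5).
Get s_k = R·t_k = k*(3*k**4 - k**3 - k**2 + 2*k + 1) with R(k) = B(k−1)f(k)/C(k) = k*(3*k**4 - k**3 - k**2 + 2*k + 1)/(15*k**4 + 26*k**3 + 21*k**2 + 12*k + 4).
Δs = 15*k**4 + 26*k**3 + 21*k**2 + 12*k + 4, as required.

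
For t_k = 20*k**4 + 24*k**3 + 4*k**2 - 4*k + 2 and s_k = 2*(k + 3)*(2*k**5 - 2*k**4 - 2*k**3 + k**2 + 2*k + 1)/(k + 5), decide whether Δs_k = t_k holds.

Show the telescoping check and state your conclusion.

s_(k+1) = 2*(2*k**6 + 16*k**5 + 42*k**4 + 43*k**3 + 12*k**2 + 2*k + 8)/(k + 6)
s_(k+1) − s_k = 2*(10*k**6 + 106*k**5 + 306*k**4 + 252*k**3 + 25*k**2 - 27*k + 22)/(k**2 + 11*k + 30)
(s_(k+1) − s_k) − t_k = 4*(-8*k**5 - 64*k**4 - 64*k**3 - 7*k**2 + 11*k - 4)/(k**2 + 11*k + 30)

Invalid: residual 4*(-8*k**5 - 64*k**4 - 64*k**3 - 7*k**2 + 11*k - 4)/(k**2 + 11*k + 30) ≠ 0.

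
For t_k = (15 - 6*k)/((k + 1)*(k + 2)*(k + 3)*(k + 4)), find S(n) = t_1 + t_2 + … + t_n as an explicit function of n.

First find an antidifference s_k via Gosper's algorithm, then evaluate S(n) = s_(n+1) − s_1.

S(n) = n*(n**2 + 9*n + 98)/(24*(n**3 + 9*n**2 + 26*n + 24))

t_(k+1)/t_k = (k + 1)*(2*k - 3)/((k + 5)*(2*k - 5)).
So A=k + 1 and B=k + 5, with C=k - 5/2.
Solve (k + 1)·f(k+1) − (k + 4)·f(k) = k - 5/2.
Bound: deg f ≤ 3.
Solve for f: f(k) = -k*(2*k**2 + 12*k + 31)/18 (degree 3 ≤ 3).
So s_k = (B(k−1)f/C)·t_k = (-k*(k + 4)*(2*k**2 + 12*k + 31)/(9*(2*k - 5)))·t_k = k*(2*k**2 + 12*k + 31)/(3*(k + 1)*(k + 2)*(k + 3)).
Check: Δs_k = 3*(5 - 2*k)/(k**4 + 10*k**3 + 35*k**2 + 50*k + 24). ✓
s_(n+1) = (2*n**3 + 18*n**2 + 61*n + 45)/(3*(n**3 + 9*n**2 + 26*n + 24)) and s_(1) = 5/8, so S(n) = n*(n**2 + 9*n + 98)/(24*(n**3 + 9*n**2 + 26*n + 24)).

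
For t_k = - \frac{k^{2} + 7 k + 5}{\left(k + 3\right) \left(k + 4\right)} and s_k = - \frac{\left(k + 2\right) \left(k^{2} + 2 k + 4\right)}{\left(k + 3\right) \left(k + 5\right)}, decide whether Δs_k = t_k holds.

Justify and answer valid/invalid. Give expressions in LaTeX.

Invalid: residual \frac{3 \left(6 k^{2} + 28 k + 9\right)}{k^{4} + 18 k^{3} + 119 k^{2} + 342 k + 360} ≠ 0.

s_(k+1) = -(k + 3)*(2*k + (k + 1)**2 + 6)/((k + 4)*(k + 6))
s_(k+1) − s_k = (-k**4 - 18*k**3 - 94*k**2 - 181*k - 123)/(k**4 + 18*k**3 + 119*k**2 + 342*k + 360)
(s_(k+1) − s_k) − t_k = 3*(6*k**2 + 28*k + 9)/(k**4 + 18*k**3 + 119*k**2 + 342*k + 360)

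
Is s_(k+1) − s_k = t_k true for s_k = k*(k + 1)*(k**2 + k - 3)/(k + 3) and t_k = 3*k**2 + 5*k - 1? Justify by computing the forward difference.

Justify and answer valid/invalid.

Invalid: residual 2*(-2*k**3 - 13*k**2 - 17*k + 3)/(k**2 + 7*k + 12) ≠ 0.

s_(k+1) = (k + 1)*(k + 2)*(k + (k + 1)**2 - 2)/(k + 4)
s_(k+1) − s_k = (3*k**4 + 22*k**3 + 44*k**2 + 19*k - 6)/(k**2 + 7*k + 12)
(s_(k+1) − s_k) − t_k = 2*(-2*k**3 - 13*k**2 - 17*k + 3)/(k**2 + 7*k + 12)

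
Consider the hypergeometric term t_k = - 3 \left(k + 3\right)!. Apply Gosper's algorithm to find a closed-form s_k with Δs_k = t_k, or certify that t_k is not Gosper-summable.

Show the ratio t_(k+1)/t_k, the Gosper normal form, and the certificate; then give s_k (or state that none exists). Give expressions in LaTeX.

no hypergeometric antidifference exists

The ratio is k + 4.
So A=k + 4 and B=1, with C=1.
Set up (k + 4)·f(k+1) − (1)·f(k) − (1) = 0.
d = -1 from the (1,0,0) case.
deg f ≤ -1 is impossible — no certificate.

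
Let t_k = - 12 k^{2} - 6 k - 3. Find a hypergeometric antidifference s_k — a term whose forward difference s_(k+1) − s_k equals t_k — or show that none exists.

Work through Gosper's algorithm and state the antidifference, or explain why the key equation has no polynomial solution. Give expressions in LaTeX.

s_k = k \left(- 4 k^{2} + 3 k - 2\right)

Ratio r(k) = (4*k**2 + 10*k + 7)/(4*k**2 + 2*k + 1).
A = 1, B = 1, C = k**2 + k/2 + 1/4.
Solve (1)·f(k+1) − (1)·f(k) = k**2 + k/2 + 1/4.
Bound: deg f ≤ 3.
A polynomial solution: f(k) = k*(4*k**2 - 3*k + 2)/12.
So s_k = (B(k−1)f/C)·t_k = (k*(4*k**2 - 3*k + 2)/(3*(4*k**2 + 2*k + 1)))·t_k = k*(-4*k**2 + 3*k - 2).
s_(k+1) − s_k = -12*k**2 - 6*k - 3 = t_k.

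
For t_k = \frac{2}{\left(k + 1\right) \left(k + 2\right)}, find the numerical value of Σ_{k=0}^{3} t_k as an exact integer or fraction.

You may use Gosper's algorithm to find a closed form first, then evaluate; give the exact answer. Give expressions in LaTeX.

Σ = 8/5

r(k) = (k + 1)/(k + 3) after simplifying.
Normal form (A,B,C) = (k + 1, k + 3, 1).
Key eq: (k + 1)·f(k+1) = (k + 2)·f(k) + (1).
deg f ≤ 1 (via 1,1,0).
A polynomial solution: f(k) = k.
R(k) = B(k−1)·f(k)/C(k) = k*(k + 2); s_k = R·t_k = 2*k/(k + 1).
Verify: 2/(k**2 + 3*k + 2) matches t_k.
Σ_(k=0)^(3) t_k = s_(4) − s_(0) = 8/5 − (0) = 8/5.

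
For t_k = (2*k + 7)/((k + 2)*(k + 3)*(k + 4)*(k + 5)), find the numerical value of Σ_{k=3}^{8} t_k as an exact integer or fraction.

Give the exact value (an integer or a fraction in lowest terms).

Σ = 108/5005

t_(k+1)/t_k = (k + 2)*(2*k + 9)/((k + 6)*(2*k + 7)).
Normal form (A,B,C) = (k + 2, k + 6, k + 7/2).
f must satisfy (k + 2)·f(k+1) − (k + 5)·f(k) = k + 7/2.
Bound: deg f ≤ 3.
Coefficient equations give f(k) = k*(k + 3)*(k + 6)/16.
R(k) = B(k−1)·f(k)/C(k) = k*(k + 3)*(k + 5)*(k + 6)/(8*(2*k + 7)); s_k = R·t_k = k*(k + 6)/(8*(k**2 + 6*k + 8)).
s_(k+1) − s_k = (2*k + 7)/(k**4 + 14*k**3 + 71*k**2 + 154*k + 120) = t_k.
Telescoping: Σ = s_(9) − s_(3) = 135/1144 − (27/280) = 108/5005.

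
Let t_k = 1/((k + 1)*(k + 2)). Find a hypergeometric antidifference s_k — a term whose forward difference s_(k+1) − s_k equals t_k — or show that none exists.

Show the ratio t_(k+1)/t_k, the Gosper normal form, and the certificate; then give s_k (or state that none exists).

The ratio is (k + 1)/(k + 3).
So A=k + 1 and B=k + 3, with C=1.
f must satisfy (k + 1)·f(k+1) − (k + 2)·f(k) = 1.
Degrees (1,1,0) ⇒ d ≤ 1.
Solving with deg f ≤ 1: f(k) = k.
Certificate R = B(k−1)f/C = k*(k + 2) gives s_k = k/(k + 1).
Verify: 1/(k**2 + 3*k + 2) matches t_k.

s_k = k/(k + 1)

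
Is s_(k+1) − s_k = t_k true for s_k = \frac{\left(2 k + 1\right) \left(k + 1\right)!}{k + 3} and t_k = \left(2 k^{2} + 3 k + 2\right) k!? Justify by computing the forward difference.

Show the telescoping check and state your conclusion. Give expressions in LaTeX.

Invalid: residual - \frac{2 \left(2 k^{3} + 9 k^{2} + 9 k + 5\right) k!}{\left(k + 3\right) \left(k + 4\right)} ≠ 0.

s_(k+1) = (2*k + 3)*factorial(k + 2)/(k + 4)
s_(k+1) − s_k = (2*k + 7)*(k**2 + 2*k + 2)*factorial(k + 1)/((k + 3)*(k + 4))
(s_(k+1) − s_k) − t_k = -2*(2*k**3 + 9*k**2 + 9*k + 5)*factorial(k)/((k + 3)*(k + 4))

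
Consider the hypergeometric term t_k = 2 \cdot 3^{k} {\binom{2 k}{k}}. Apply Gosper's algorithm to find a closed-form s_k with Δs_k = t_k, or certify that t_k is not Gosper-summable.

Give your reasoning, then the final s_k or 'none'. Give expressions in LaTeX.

no hypergeometric antidifference exists

r(k) = 6*(2*k + 1)/(k + 1) after simplifying.
Factor: A=12*k + 6; B=k + 1; C=1.
f must satisfy (12*k + 6)·f(k+1) − (k)·f(k) = 1.
Degrees (1,1,0) ⇒ d ≤ -1.
deg f ≤ -1 is impossible — no certificate.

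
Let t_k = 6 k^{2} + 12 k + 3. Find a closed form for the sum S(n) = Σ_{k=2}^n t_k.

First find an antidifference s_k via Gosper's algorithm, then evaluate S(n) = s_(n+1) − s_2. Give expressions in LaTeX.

Ratio r(k) = (2*k**2 + 8*k + 7)/(2*k**2 + 4*k + 1).
Gosper form: A/B · C(k+1)/C(k) with A=1, B=1, C=k**2 + 2*k + 1/2.
f must satisfy (1)·f(k+1) − (1)·f(k) = k**2 + 2*k + 1/2.
Degrees (0,0,2) ⇒ d ≤ 3.
Solve for f: f(k) = k*(k + 2)*(2*k - 1)/6 (degree 3 ≤ 3).
So s_k = (B(k−1)f/C)·t_k = (k*(k + 2)*(2*k - 1)/(3*(2*k**2 + 4*k + 1)))·t_k = k*(2*k**2 + 3*k - 2).
Δs = 6*k**2 + 12*k + 3, as required.
s_(n+1) = 2*n**3 + 9*n**2 + 10*n + 3 and s_(2) = 24, so S(n) = 2*n**3 + 9*n**2 + 10*n - 21.

S(n) = 2 n^{3} + 9 n^{2} + 10 n - 21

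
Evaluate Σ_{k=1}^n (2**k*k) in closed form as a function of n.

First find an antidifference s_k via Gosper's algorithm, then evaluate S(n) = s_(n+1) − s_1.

Compute t_(k+1)/t_k: get 2 + 2/k.
So A=2 and B=1, with C=k.
Need (2)·f(k+1) − (1)·f(k) = k.
deg f ≤ 1 (via 0,0,1).
A polynomial solution: f(k) = k - 2.
Then R = B(k−1)f/C = (k - 2)/k, so s_k = R(k)·t_k = 2**k*(k - 2).
Δs = 2**k*k, as required.
Evaluate: s_(n+1) = 2**(n + 1)*(n - 1); subtract s_(1) = -2 ⇒ S(n) = 2*2**n*n - 2*2**n + 2.

S(n) = 2*2**n*n - 2*2**n + 2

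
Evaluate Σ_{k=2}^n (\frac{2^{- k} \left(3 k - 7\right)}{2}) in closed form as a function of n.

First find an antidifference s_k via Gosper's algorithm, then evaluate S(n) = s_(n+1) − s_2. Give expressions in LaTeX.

S(n) = 2^{- n - 1} \left(2^{n} - 3 n + 1\right)

Compute t_(k+1)/t_k: get (3*k - 4)/(2*(3*k - 7)).
Take A(k)=1/2, B(k)=1, C(k)=k - 7/3.
f must satisfy (1/2)·f(k+1) − (1)·f(k) = k - 7/3.
Bound: deg f ≤ 1.
Solve for f: f(k) = -2*(3*k - 4)/3 (degree 1 ≤ 1).
So s_k = (B(k−1)f/C)·t_k = (-2*(3*k - 4)/(3*k - 7))·t_k = (4 - 3*k)/2**k.
Verify: (3*k - 7)/(2*2**k) matches t_k.
Telescope: S(n) = s_(n+1) − s_(2) = 2**(-n - 1)*(1 - 3*n) − (-1/2) = 2**(-n - 1)*(2**n - 3*n + 1).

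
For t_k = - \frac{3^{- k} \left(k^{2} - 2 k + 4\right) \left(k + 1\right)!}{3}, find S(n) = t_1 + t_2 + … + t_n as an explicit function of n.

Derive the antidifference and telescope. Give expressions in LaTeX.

S(n) = 3^{- n - 1} \left(- 2 \cdot 3^{n} - n^{3} n! - 2 n^{2} n! + n n! + 2 n!\right)

Compute t_(k+1)/t_k: get (k + 2)*(-2*k + (k + 1)**2 + 2)/(3*(k**2 - 2*k + 4)).
Gosper form: A/B · C(k+1)/C(k) with A=k/3 + 2/3, B=1, C=k**2 - 2*k + 4.
Solve (k/3 + 2/3)·f(k+1) − (1)·f(k) = k**2 - 2*k + 4.
deg f ≤ 1 (via 1,0,2).
A polynomial solution: f(k) = 3*(k - 2).
R(k) = B(k−1)·f(k)/C(k) = 3*(k - 2)/(k**2 - 2*k + 4); s_k = R·t_k = -(k - 2)*factorial(k + 1)/3**k.
s_(k+1) − s_k = -(k**2 - 2*k + 4)*factorial(k + 1)/(3*3**k) = t_k.
Telescope: S(n) = s_(n+1) − s_(1) = -3**(-n - 1)*(n - 1)*factorial(n + 2) − (2/3) = 3**(-n - 1)*(-2*3**n - n**3*factorial(n) - 2*n**2*factorial(n) + n*factorial(n) + 2*factorial(n)).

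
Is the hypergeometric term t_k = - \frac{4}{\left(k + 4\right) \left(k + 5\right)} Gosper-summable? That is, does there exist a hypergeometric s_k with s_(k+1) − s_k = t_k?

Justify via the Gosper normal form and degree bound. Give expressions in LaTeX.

Compute t_(k+1)/t_k: get (k + 4)/(k + 6).
So A=k + 4 and B=k + 6, with C=1.
Set up (k + 4)·f(k+1) − (k + 5)·f(k) − (1) = 0.
Degrees (1,1,0) ⇒ d ≤ 1.
Coefficient equations give f(k) = k/4.
So s_k = (B(k−1)f/C)·t_k = (k*(k + 5)/4)·t_k = -k/(k + 4).
Δs = -4/(k**2 + 9*k + 20), as required.

Yes. s_k = - \frac{k}{k + 4}.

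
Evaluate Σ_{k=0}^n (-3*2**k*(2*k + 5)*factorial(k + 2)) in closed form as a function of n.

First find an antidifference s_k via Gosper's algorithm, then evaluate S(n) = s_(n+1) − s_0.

The ratio is 2*(k + 3)*(2*k + 7)/(2*k + 5).
Normal form (A,B,C) = (2*k + 6, 1, k + 5/2).
Key eq: (2*k + 6)·f(k+1) = (1)·f(k) + (k + 5/2).
deg f ≤ 0 (via 1,0,1).
Solving with deg f ≤ 0: f(k) = 1/2.
So s_k = (B(k−1)f/C)·t_k = (1/(2*k + 5))·t_k = -3*2**k*factorial(k + 2).
Δs = -3*2**k*(2*k + 5)*factorial(k + 2), as required.
Evaluate: s_(n+1) = -6*2**n*factorial(n + 3); subtract s_(0) = -6 ⇒ S(n) = -6*2**n*factorial(n + 3) + 6.

S(n) = -6*2**n*factorial(n + 3) + 6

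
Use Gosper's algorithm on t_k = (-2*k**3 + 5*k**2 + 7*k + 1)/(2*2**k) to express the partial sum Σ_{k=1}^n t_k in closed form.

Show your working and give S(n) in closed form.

r(k) = (2*k**3 + k**2 - 11*k - 11)/(2*(2*k**3 - 5*k**2 - 7*k - 1)) after simplifying.
Factor: A=1/2; B=1; C=k**3 - 5*k**2/2 - 7*k/2 - 1/2.
Solve (1/2)·f(k+1) − (1)·f(k) = k**3 - 5*k**2/2 - 7*k/2 - 1/2.
deg f ≤ 3 (via 0,0,3).
Coefficient equations give f(k) = -2*k**3 - k**2 - k - 3.
Then R = B(k−1)f/C = -2*(2*k**3 + k**2 + k + 3)/(2*k**3 - 5*k**2 - 7*k - 1), so s_k = R(k)·t_k = (2*k**3 + k**2 + k + 3)/2**k.
Verify: (-2*k**3 + 5*k**2 + 7*k + 1)/(2*2**k) matches t_k.
Evaluate: s_(n+1) = 2**(-n - 1)*(2*n**3 + 7*n**2 + 9*n + 7); subtract s_(1) = 7/2 ⇒ S(n) = 2**(-n - 1)*(-7*2**n + 2*n**3 + 7*n**2 + 9*n + 7).

S(n) = 2**(-n - 1)*(-7*2**n + 2*n**3 + 7*n**2 + 9*n + 7)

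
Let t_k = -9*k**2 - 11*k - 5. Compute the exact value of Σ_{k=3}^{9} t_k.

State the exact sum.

Σ = -3017

Step 1: r(k) = (9*k**2 + 29*k + 25)/(9*k**2 + 11*k + 5).
Factor: A=1; B=1; C=k**2 + 11*k/9 + 5/9.
Key eq: (1)·f(k+1) = (1)·f(k) + (k**2 + 11*k/9 + 5/9).
From deg A=0, deg B=0, deg C=2: d=3.
Solving with deg f ≤ 3: f(k) = k*(3*k**2 + k + 1)/9.
R(k) = B(k−1)·f(k)/C(k) = k*(3*k**2 + k + 1)/(9*k**2 + 11*k + 5); s_k = R·t_k = k*(-3*k**2 - k - 1).
Δs = -9*k**2 - 11*k - 5, as required.
Σ_(k=3)^(9) t_k = s_(10) − s_(3) = -3110 − (-93) = -3017.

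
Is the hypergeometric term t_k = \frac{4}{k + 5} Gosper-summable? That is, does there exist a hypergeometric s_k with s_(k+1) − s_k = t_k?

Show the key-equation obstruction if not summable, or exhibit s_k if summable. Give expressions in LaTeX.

t_(k+1)/t_k = (k + 5)/(k + 6).
A = k + 5, B = k + 6, C = 1.
Solve (k + 5)·f(k+1) − (k + 5)·f(k) = 1.
From deg A=1, deg B=1, deg C=0: d=0.
f = c0 ⇒ A·f(k+1) − B(k−1)·f(k) − C = -1. The system {-1 = 0} is inconsistent; no antidifference.

No — the linear system for f has no solution.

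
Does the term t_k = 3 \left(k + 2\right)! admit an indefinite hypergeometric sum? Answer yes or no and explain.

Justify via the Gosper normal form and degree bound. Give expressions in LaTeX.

No — key equation has no polynomial f.

t_(k+1)/t_k = k + 3.
Factor: A=k + 3; B=1; C=1.
f must satisfy (k + 3)·f(k+1) − (1)·f(k) = 1.
deg f ≤ -1 (via 1,0,0).
Negative degree bound (-1): no f exists, t_k not Gosper-summable.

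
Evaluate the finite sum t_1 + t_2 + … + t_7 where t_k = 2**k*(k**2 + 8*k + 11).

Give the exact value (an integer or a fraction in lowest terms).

Σ = 24820

r(k) = 2*(k**2 + 10*k + 20)/(k**2 + 8*k + 11) after simplifying.
So A=2 and B=1, with C=k**2 + 8*k + 11.
Need (2)·f(k+1) − (1)·f(k) = k**2 + 8*k + 11.
d = 2 from the (0,0,2) case.
Match coefficients ⇒ f(k) = k**2 + 4*k + 1.
Certificate R = B(k−1)f/C = (k**2 + 4*k + 1)/(k**2 + 8*k + 11) gives s_k = 2**k*(k**2 + 4*k + 1).
Check: Δs_k = 2**k*(k**2 + 8*k + 11). ✓
Evaluate s at k=8 and k=1: 24832 and 12; difference 24820.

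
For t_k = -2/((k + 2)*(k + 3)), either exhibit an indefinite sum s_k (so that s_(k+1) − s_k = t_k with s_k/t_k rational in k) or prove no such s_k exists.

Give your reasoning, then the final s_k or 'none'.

s_k = -k/(k + 2)

Compute t_(k+1)/t_k: get (k + 2)/(k + 4).
Factor: A=k + 2; B=k + 4; C=1.
Solve (k + 2)·f(k+1) − (k + 3)·f(k) = 1.
d = 1 from the (1,1,0) case.
A polynomial solution: f(k) = k/2.
Then R = B(k−1)f/C = k*(k + 3)/2, so s_k = R(k)·t_k = -k/(k + 2).
s_(k+1) − s_k = -2/(k**2 + 5*k + 6) = t_k.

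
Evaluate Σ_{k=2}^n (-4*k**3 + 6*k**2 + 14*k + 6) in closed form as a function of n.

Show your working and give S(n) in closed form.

r(k) = (2*k**3 + 3*k**2 - 7*k - 11)/(2*k**3 - 3*k**2 - 7*k - 3) after simplifying.
Factor: A=1; B=1; C=k**3 - 3*k**2/2 - 7*k/2 - 3/2.
Need (1)·f(k+1) − (1)·f(k) = k**3 - 3*k**2/2 - 7*k/2 - 3/2.
Bound: deg f ≤ 4.
Coefficient equations give f(k) = k**2*(k**2 - 4*k - 3)/4.
So s_k = (B(k−1)f/C)·t_k = (k**2*(k**2 - 4*k - 3)/(2*(2*k**3 - 3*k**2 - 7*k - 3)))·t_k = k**2*(-k**2 + 4*k + 3).
Check: Δs_k = -4*k**3 + 6*k**2 + 14*k + 6. ✓
Telescope: S(n) = s_(n+1) − s_(2) = -n**4 + 9*n**2 + 14*n + 6 − (28) = -n**4 + 9*n**2 + 14*n - 22.

S(n) = -n**4 + 9*n**2 + 14*n - 22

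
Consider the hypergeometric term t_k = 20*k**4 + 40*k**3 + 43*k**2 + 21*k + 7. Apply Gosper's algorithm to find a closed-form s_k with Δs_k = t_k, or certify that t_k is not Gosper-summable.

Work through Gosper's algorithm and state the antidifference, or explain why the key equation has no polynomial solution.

s_k = k*(4*k**4 + k**2 - k + 3)

t_(k+1)/t_k = (20*k**4 + 120*k**3 + 283*k**2 + 307*k + 131)/(20*k**4 + 40*k**3 + 43*k**2 + 21*k + 7).
Normal form (A,B,C) = (1, 1, k**4 + 2*k**3 + 43*k**2/20 + 21*k/20 + 7/20).
Key eq: (1)·f(k+1) = (1)·f(k) + (k**4 + 2*k**3 + 43*k**2/20 + 21*k/20 + 7/20).
Degrees (0,0,4) ⇒ d ≤ 5.
Match coefficients ⇒ f(k) = k*(4*k**4 + k**2 - k + 3)/20.
So s_k = (B(k−1)f/C)·t_k = (k*(4*k**4 + k**2 - k + 3)/(20*k**4 + 40*k**3 + 43*k**2 + 21*k + 7))·t_k = k*(4*k**4 + k**2 - k + 3).
Check: Δs_k = 20*k**4 + 40*k**3 + 43*k**2 + 21*k + 7. ✓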